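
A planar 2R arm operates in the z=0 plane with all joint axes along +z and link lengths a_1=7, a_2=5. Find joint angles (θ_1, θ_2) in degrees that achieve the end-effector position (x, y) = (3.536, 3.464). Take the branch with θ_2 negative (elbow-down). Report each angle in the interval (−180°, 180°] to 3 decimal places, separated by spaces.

89.992 -135.000

cos θ_2 = (24.5026−7²−5²)/(2·7·5) = -0.7071; θ_2 = -134.9999° (elbow-down)
β = atan2(3.4640,3.5360) = 44.4107°; ψ = atan2(-3.5355,3.4645) = -45.5817°
θ_1 = β − ψ = 89.9924°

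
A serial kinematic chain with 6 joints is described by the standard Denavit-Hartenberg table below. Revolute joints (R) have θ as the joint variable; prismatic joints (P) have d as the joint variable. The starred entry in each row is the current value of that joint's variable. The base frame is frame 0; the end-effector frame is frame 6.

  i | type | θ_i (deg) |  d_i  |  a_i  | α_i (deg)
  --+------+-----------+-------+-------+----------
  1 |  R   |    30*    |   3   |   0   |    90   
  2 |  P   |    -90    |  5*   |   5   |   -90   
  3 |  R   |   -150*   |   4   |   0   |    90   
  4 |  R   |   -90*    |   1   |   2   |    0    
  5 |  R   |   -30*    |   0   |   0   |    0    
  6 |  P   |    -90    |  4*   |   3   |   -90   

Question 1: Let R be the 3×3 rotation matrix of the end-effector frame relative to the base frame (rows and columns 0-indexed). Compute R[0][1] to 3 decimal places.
End-effector y-axis (col 1 of R) = (0.4330,-0.7500,-0.5000)
R[0][1] = 0.4330

0.433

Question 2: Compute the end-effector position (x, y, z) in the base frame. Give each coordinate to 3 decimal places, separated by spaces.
2.717 2.295 -1.750

after link 1: o_1 = (0.0000, 0.0000, 3.0000)
after link 2: o_2 = (2.5000, -4.3301, -2.0000)
after link 3: o_3 = (5.9641, -2.3301, -2.0000)
after link 4: o_4 = (3.7990, -2.5801, -1.5000)
after link 5: o_5 = (3.7990, -2.5801, -1.5000)
after link 6: o_6 = (2.7165, 2.2949, -1.7500)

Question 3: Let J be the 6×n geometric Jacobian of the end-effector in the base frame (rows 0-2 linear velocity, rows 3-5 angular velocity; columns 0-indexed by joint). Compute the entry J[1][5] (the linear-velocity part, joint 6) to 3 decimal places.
prismatic axis z_5 = (-0.4330,0.7500,0.5000)
J_v[:, 5] = z_5; J_ω[:, 5] = (0,0,0)
entry J[1][5] = 0.7500

0.750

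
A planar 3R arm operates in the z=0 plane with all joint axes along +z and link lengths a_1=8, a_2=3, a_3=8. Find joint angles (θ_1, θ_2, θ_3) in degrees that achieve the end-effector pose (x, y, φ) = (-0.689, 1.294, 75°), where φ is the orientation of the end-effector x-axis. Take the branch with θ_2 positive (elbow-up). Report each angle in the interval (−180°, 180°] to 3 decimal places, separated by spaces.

wrist centre = target − a_3·(cos φ, sin φ) = (-2.7596, -6.4334)
cos θ_2 = (49.0038−8²−3²)/(2·8·3) = -0.4999; θ_2 = 119.9947° (elbow-up)
β = atan2(-6.4334,-2.7596) = -113.2165°; ψ = atan2(2.5982,6.5002) = 21.7871°
θ_1 = β − ψ = -135.0036°
θ_3 = φ − θ_1 − θ_2 = 90.0089° (wrapped to (-180°,180°])

-135.004 119.995 90.009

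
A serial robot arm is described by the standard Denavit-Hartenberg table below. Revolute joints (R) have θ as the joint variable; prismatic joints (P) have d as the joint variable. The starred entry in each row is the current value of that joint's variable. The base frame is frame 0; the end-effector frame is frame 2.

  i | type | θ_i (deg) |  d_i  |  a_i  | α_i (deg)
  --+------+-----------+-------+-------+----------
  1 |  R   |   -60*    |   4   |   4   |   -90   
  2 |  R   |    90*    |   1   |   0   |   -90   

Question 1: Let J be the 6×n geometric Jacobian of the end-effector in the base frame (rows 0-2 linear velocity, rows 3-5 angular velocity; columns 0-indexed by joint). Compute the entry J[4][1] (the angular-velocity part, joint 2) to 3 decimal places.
0.500

axis z_1 = (0.8660,0.5000,0.0000); lever o_n−o_1 = (0.8660,0.5000,0.0000)
cross product → J_v[:, 1] = (-0.0000,0.0000,-0.0000)
J_ω[:, 1] = z_1
entry J[4][1] = 0.5000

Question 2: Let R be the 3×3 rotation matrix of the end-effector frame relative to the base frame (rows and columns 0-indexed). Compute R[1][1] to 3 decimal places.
-0.500

End-effector y-axis (col 1 of R) = (-0.8660,-0.5000,-0.0000)
R[1][1] = -0.5000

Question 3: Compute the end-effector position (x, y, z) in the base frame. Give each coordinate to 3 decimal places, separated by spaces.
2.866 -2.964 4.000

after link 1: o_1 = (2.0000, -3.4641, 4.0000)
after link 2: o_2 = (2.8660, -2.9641, 4.0000)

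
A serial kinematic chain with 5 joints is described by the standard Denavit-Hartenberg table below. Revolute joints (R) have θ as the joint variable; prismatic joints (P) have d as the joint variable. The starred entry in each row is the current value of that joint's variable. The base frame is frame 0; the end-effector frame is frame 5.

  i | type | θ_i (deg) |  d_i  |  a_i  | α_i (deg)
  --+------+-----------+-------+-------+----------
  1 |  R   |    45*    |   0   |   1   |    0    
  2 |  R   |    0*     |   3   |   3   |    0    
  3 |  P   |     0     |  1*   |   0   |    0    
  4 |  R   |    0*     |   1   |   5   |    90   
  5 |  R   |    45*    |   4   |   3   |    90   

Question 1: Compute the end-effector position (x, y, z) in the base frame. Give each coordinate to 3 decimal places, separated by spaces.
after link 1: o_1 = (0.7071, 0.7071, 0.0000)
after link 2: o_2 = (2.8284, 2.8284, 3.0000)
after link 3: o_3 = (2.8284, 2.8284, 4.0000)
after link 4: o_4 = (6.3640, 6.3640, 5.0000)
after link 5: o_5 = (10.6924, 5.0355, 7.1213)

10.692 5.036 7.121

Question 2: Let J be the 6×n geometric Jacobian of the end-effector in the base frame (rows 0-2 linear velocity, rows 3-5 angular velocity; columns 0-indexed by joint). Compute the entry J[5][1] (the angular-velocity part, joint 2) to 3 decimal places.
1.000

axis z_1 = (0.0000,0.0000,1.0000); lever o_n−o_1 = (9.9853,4.3284,7.1213)
cross product → J_v[:, 1] = (-4.3284,9.9853,0.0000)
J_ω[:, 1] = z_1
entry J[5][1] = 1.0000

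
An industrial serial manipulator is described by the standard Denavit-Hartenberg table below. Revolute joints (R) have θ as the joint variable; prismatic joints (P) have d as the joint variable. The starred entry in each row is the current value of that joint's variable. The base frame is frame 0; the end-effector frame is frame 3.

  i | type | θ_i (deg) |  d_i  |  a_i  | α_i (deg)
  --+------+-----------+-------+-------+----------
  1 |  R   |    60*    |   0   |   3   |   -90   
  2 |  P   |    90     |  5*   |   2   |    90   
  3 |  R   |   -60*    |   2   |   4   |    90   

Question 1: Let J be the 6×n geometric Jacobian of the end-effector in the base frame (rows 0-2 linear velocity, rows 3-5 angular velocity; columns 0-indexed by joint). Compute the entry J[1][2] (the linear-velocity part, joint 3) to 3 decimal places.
1.000

axis z_2 = (0.5000,0.8660,0.0000); lever o_n−o_2 = (4.0000,0.0000,-2.0000)
cross product → J_v[:, 2] = (-1.7321,1.0000,-3.4641)
J_ω[:, 2] = z_2
entry J[1][2] = 1.0000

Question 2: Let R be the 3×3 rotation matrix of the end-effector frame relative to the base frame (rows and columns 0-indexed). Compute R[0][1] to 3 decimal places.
End-effector y-axis (col 1 of R) = (0.5000,0.8660,0.0000)
R[0][1] = 0.5000

0.500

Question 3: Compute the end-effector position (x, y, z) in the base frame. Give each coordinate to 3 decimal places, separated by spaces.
1.170 5.098 -4.000

after link 1: o_1 = (1.5000, 2.5981, 0.0000)
after link 2: o_2 = (-2.8301, 5.0981, -2.0000)
after link 3: o_3 = (1.1699, 5.0981, -4.0000)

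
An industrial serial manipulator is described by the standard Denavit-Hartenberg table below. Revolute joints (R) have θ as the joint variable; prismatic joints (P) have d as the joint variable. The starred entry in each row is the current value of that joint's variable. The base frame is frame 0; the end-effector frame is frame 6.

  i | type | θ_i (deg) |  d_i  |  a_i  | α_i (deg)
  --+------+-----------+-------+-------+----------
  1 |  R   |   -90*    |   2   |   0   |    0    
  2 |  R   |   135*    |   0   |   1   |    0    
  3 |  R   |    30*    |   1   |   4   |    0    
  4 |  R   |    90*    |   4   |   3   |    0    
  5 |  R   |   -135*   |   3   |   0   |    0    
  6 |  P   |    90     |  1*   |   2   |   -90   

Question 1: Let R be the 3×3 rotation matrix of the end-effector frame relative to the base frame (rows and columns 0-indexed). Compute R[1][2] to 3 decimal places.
End-effector z-axis (col 2 of R) = (-0.8660,-0.5000,0.0000)
R[1][2] = -0.5000

-0.500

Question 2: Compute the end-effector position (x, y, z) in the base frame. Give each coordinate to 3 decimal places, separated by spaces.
-2.155 7.079 11.000

after link 1: o_1 = (0.0000, 0.0000, 2.0000)
after link 2: o_2 = (0.7071, 0.7071, 2.0000)
after link 3: o_3 = (1.7424, 4.5708, 3.0000)
after link 4: o_4 = (-1.1554, 5.3473, 7.0000)
after link 5: o_5 = (-1.1554, 5.3473, 10.0000)
after link 6: o_6 = (-2.1554, 7.0793, 11.0000)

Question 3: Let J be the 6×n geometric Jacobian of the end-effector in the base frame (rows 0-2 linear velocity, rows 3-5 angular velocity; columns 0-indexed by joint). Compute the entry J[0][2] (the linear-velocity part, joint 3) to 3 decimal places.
-6.372

axis z_2 = (0.0000,0.0000,1.0000); lever o_n−o_2 = (-2.8625,6.3722,9.0000)
cross product → J_v[:, 2] = (-6.3722,-2.8625,0.0000)
J_ω[:, 2] = z_2
entry J[0][2] = -6.3722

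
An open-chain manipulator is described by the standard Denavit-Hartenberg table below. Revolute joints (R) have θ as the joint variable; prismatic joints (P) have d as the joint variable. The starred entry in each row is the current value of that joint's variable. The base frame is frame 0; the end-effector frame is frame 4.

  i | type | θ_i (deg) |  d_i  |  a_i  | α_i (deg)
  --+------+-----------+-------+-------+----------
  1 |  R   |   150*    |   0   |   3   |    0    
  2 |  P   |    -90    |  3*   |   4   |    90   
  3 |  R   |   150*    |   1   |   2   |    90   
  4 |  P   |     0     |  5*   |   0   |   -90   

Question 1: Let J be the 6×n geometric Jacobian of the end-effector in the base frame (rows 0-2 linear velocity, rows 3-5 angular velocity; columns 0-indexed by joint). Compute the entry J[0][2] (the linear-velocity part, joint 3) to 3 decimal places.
axis z_2 = (0.8660,-0.5000,0.0000); lever o_n−o_2 = (1.2500,0.1651,5.3301)
cross product → J_v[:, 2] = (-2.6651,-4.6160,0.7679)
J_ω[:, 2] = z_2
entry J[0][2] = -2.6651

-2.665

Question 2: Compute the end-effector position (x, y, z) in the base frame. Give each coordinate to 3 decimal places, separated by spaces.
after link 1: o_1 = (-2.5981, 1.5000, 0.0000)
after link 2: o_2 = (-0.5981, 4.9641, 3.0000)
after link 3: o_3 = (-0.5981, 2.9641, 4.0000)
after link 4: o_4 = (0.6519, 5.1292, 8.3301)

0.652 5.129 8.330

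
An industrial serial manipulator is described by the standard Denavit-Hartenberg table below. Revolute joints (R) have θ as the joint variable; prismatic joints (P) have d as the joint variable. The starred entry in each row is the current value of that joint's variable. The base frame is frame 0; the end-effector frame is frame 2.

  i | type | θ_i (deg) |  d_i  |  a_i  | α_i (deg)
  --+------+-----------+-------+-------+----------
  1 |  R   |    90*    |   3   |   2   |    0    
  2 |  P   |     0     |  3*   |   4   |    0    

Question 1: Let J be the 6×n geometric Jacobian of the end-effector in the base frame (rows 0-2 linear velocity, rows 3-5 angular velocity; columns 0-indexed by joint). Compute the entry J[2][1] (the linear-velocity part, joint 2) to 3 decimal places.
prismatic axis z_1 = (0.0000,0.0000,1.0000)
J_v[:, 1] = z_1; J_ω[:, 1] = (0,0,0)
entry J[2][1] = 1.0000

1.000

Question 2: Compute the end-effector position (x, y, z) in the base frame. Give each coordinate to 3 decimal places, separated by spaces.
0.000 6.000 6.000

after link 1: o_1 = (0.0000, 2.0000, 3.0000)
after link 2: o_2 = (0.0000, 6.0000, 6.0000)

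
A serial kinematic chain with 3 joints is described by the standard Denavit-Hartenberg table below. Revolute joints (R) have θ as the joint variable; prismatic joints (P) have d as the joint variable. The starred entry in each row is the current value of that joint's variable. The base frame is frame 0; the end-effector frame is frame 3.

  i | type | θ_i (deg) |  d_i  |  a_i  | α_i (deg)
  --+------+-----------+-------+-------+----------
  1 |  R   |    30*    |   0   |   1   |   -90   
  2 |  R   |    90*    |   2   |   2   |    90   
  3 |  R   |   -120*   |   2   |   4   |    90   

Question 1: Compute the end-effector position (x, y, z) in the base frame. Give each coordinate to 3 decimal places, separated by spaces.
after link 1: o_1 = (0.8660, 0.5000, 0.0000)
after link 2: o_2 = (-0.1340, 2.2321, -2.0000)
after link 3: o_3 = (3.3301, 0.2321, -0.0000)

3.330 0.232 -0.000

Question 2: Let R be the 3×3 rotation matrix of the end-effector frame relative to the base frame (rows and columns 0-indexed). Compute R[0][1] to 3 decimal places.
End-effector y-axis (col 1 of R) = (0.8660,0.5000,0.0000)
R[0][1] = 0.8660

0.866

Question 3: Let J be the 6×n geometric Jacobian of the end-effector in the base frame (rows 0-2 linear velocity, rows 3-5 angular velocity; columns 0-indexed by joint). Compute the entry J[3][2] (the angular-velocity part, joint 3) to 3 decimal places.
0.866

axis z_2 = (0.8660,0.5000,0.0000); lever o_n−o_2 = (3.4641,-2.0000,2.0000)
cross product → J_v[:, 2] = (1.0000,-1.7321,-3.4641)
J_ω[:, 2] = z_2
entry J[3][2] = 0.8660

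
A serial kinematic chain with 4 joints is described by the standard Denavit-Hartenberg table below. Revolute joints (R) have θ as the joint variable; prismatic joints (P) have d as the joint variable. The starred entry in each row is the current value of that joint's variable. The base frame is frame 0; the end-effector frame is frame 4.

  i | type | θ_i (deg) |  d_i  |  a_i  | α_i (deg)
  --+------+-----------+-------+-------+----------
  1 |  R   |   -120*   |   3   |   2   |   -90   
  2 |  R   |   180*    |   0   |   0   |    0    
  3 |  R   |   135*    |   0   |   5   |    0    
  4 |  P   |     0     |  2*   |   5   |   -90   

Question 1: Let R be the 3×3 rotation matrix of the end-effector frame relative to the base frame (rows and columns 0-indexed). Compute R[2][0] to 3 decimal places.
End-effector x-axis (col 0 of R) = (-0.3536,-0.6124,0.7071)
R[2][0] = 0.7071

0.707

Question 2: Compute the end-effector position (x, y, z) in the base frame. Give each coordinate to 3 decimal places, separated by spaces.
-2.803 -8.856 10.071

after link 1: o_1 = (-1.0000, -1.7321, 3.0000)
after link 2: o_2 = (-1.0000, -1.7321, 3.0000)
after link 3: o_3 = (-2.7678, -4.7939, 6.5355)
after link 4: o_4 = (-2.8035, -8.8558, 10.0711)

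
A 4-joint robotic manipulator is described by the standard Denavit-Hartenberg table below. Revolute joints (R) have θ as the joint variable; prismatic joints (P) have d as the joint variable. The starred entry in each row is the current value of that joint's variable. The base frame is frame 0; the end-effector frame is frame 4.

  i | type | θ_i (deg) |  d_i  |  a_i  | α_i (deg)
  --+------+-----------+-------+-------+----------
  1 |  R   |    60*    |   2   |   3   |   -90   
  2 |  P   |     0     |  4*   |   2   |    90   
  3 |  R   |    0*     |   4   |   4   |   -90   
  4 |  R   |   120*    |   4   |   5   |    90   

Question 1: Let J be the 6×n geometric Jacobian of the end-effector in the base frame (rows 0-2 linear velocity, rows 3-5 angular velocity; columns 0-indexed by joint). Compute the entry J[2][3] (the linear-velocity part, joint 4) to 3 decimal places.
2.500

axis z_3 = (-0.8660,0.5000,0.0000); lever o_n−o_3 = (-4.7141,-0.1651,-4.3301)
cross product → J_v[:, 3] = (-2.1651,-3.7500,2.5000)
J_ω[:, 3] = z_3
entry J[2][3] = 2.5000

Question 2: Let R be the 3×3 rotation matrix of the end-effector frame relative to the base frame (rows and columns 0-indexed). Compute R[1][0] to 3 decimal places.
-0.433

End-effector x-axis (col 0 of R) = (-0.2500,-0.4330,-0.8660)
R[1][0] = -0.4330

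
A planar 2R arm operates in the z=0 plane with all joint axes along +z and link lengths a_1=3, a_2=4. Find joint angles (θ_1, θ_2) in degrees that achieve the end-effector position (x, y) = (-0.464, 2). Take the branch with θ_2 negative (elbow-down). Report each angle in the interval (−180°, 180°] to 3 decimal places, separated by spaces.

-153.874 -150.000

cos θ_2 = (4.2153−3²−4²)/(2·3·4) = -0.8660; θ_2 = -150.0005° (elbow-down)
β = atan2(2.0000,-0.4640) = 103.0616°; ψ = atan2(-2.0000,-0.4641) = -103.0649°
θ_1 = β − ψ = 206.1265°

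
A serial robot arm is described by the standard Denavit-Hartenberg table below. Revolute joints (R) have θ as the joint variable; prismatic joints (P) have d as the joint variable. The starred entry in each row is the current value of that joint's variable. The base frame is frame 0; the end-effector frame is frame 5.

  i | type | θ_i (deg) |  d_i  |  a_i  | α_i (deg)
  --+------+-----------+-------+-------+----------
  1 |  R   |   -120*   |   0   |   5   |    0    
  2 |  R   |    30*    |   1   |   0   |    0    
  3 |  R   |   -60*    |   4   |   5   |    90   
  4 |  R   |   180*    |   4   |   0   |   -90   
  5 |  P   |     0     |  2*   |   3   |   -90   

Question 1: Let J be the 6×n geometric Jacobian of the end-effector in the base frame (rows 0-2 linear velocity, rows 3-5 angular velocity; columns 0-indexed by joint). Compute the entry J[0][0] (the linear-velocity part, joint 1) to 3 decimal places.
axis z_0 = ẑ; lever o_n−o_0 = (-6.2321,-1.8660,3.0000)
cross product → J_v[:, 0] = (1.8660,-6.2321,0.0000)
J_ω[:, 0] = z_0
entry J[0][0] = 1.8660

1.866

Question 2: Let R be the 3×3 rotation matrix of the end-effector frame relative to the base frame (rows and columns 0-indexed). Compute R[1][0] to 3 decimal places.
End-effector x-axis (col 0 of R) = (0.8660,0.5000,0.0000)
R[1][0] = 0.5000

0.500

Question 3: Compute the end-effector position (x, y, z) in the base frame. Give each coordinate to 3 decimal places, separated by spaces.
-6.232 -1.866 3.000

after link 1: o_1 = (-2.5000, -4.3301, 0.0000)
after link 2: o_2 = (-2.5000, -4.3301, 1.0000)
after link 3: o_3 = (-6.8301, -6.8301, 5.0000)
after link 4: o_4 = (-8.8301, -3.3660, 5.0000)
after link 5: o_5 = (-6.2321, -1.8660, 3.0000)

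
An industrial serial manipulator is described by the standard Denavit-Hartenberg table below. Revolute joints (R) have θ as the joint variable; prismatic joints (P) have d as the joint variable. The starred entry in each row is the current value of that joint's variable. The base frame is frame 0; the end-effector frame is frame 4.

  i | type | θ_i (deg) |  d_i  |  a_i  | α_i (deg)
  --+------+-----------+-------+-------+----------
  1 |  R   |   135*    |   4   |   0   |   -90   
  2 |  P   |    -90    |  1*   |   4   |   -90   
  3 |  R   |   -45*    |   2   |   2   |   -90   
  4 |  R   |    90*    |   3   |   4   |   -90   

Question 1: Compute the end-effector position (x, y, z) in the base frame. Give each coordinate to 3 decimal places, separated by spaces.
1.207 -1.621 11.536

after link 1: o_1 = (0.0000, 0.0000, 4.0000)
after link 2: o_2 = (-0.7071, -0.7071, 8.0000)
after link 3: o_3 = (-3.1213, -0.2929, 9.4142)
after link 4: o_4 = (1.2071, -1.6213, 11.5355)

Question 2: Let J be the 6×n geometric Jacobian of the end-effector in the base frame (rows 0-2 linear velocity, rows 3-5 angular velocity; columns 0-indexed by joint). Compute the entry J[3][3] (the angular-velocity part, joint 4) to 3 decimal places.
axis z_3 = (0.5000,0.5000,0.7071); lever o_n−o_3 = (4.3284,-1.3284,2.1213)
cross product → J_v[:, 3] = (2.0000,2.0000,-2.8284)
J_ω[:, 3] = z_3
entry J[3][3] = 0.5000

0.500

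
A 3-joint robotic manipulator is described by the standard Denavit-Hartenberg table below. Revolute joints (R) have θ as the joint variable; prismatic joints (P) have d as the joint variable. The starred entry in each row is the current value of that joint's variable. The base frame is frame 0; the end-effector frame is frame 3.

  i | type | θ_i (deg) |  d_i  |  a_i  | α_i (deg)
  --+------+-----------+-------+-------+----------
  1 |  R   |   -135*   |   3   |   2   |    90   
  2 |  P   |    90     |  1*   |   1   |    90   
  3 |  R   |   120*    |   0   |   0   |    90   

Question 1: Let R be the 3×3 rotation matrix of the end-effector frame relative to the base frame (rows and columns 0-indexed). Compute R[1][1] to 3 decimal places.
End-effector y-axis (col 1 of R) = (-0.7071,-0.7071,-0.0000)
R[1][1] = -0.7071

-0.707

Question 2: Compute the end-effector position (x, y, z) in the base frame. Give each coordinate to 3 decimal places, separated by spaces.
after link 1: o_1 = (-1.4142, -1.4142, 3.0000)
after link 2: o_2 = (-2.1213, -0.7071, 4.0000)
after link 3: o_3 = (-2.1213, -0.7071, 4.0000)

-2.121 -0.707 4.000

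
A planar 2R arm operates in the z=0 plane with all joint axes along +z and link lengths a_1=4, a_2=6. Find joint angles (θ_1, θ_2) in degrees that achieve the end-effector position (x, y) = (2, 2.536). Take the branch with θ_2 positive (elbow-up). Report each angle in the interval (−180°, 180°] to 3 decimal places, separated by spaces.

cos θ_2 = (10.4313−4²−6²)/(2·4·6) = -0.8660; θ_2 = 149.9988° (elbow-up)
β = atan2(2.5360,2.0000) = 51.7392°; ψ = atan2(3.0001,-1.1961) = 111.7362°
θ_1 = β − ψ = -59.9971°

-59.997 149.999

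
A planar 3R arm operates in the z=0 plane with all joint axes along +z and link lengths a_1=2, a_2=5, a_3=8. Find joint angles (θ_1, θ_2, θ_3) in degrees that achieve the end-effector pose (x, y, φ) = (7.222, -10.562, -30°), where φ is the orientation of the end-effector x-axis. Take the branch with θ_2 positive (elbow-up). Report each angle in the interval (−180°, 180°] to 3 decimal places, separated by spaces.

-119.991 44.984 45.007

wrist centre = target − a_3·(cos φ, sin φ) = (0.2938, -6.5620)
cos θ_2 = (43.1462−2²−5²)/(2·2·5) = 0.7073; θ_2 = 44.9837° (elbow-up)
β = atan2(-6.5620,0.2938) = -87.4364°; ψ = atan2(3.5345,5.5365) = 32.5542°
θ_1 = β − ψ = -119.9906°
θ_3 = φ − θ_1 − θ_2 = 45.0069° (wrapped to (-180°,180°])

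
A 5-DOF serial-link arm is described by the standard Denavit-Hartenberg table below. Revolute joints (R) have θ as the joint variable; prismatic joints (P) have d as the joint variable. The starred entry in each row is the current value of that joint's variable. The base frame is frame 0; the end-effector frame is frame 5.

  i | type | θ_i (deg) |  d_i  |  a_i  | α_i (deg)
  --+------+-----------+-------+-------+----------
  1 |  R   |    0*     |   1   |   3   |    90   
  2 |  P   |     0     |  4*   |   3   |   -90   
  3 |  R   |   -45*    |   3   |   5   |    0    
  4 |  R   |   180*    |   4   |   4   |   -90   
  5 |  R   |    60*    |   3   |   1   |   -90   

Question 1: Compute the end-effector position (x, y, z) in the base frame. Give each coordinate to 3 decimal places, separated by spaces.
4.232 -6.475 7.134

after link 1: o_1 = (3.0000, 0.0000, 1.0000)
after link 2: o_2 = (6.0000, -4.0000, 1.0000)
after link 3: o_3 = (9.5355, -7.5355, 4.0000)
after link 4: o_4 = (6.7071, -4.7071, 8.0000)
after link 5: o_5 = (4.2322, -6.4749, 7.1340)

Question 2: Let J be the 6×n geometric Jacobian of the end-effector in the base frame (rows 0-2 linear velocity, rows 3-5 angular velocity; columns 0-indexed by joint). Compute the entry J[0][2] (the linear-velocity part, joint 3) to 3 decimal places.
axis z_2 = (0.0000,0.0000,1.0000); lever o_n−o_2 = (-1.7678,-2.4749,6.1340)
cross product → J_v[:, 2] = (2.4749,-1.7678,0.0000)
J_ω[:, 2] = z_2
entry J[0][2] = 2.4749

2.475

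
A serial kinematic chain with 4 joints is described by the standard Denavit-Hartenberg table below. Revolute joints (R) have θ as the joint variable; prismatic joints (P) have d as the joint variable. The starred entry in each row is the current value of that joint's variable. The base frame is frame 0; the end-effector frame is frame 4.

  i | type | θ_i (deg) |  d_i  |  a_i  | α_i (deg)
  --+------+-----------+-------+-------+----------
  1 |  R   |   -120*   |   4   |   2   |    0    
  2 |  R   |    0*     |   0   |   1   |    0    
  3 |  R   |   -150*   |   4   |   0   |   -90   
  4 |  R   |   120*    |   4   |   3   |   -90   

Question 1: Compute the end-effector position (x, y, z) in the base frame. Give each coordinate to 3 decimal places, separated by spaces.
-5.500 -4.098 5.402

after link 1: o_1 = (-1.0000, -1.7321, 4.0000)
after link 2: o_2 = (-1.5000, -2.5981, 4.0000)
after link 3: o_3 = (-1.5000, -2.5981, 8.0000)
after link 4: o_4 = (-5.5000, -4.0981, 5.4019)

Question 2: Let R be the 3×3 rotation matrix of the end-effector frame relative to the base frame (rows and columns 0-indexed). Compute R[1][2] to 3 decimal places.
-0.866

End-effector z-axis (col 2 of R) = (0.0000,-0.8660,0.5000)
R[1][2] = -0.8660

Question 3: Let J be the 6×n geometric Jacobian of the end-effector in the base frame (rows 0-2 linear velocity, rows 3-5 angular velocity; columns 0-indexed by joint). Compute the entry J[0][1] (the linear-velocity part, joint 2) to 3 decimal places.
axis z_1 = (0.0000,0.0000,1.0000); lever o_n−o_1 = (-4.5000,-2.3660,1.4019)
cross product → J_v[:, 1] = (2.3660,-4.5000,0.0000)
J_ω[:, 1] = z_1
entry J[0][1] = 2.3660

2.366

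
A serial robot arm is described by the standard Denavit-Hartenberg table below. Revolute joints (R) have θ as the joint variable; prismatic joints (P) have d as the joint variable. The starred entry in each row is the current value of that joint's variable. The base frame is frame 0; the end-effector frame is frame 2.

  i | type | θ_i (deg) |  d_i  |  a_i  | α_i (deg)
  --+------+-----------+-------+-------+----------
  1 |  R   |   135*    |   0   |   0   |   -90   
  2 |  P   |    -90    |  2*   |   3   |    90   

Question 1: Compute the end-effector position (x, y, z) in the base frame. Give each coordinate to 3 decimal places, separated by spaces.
-1.414 -1.414 3.000

after link 1: o_1 = (0.0000, 0.0000, 0.0000)
after link 2: o_2 = (-1.4142, -1.4142, 3.0000)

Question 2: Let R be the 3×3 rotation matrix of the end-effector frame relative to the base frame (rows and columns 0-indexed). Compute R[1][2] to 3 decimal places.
-0.707

End-effector z-axis (col 2 of R) = (0.7071,-0.7071,0.0000)
R[1][2] = -0.7071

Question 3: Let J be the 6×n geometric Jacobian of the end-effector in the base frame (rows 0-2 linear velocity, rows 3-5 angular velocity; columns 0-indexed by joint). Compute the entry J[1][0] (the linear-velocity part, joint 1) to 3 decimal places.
axis z_0 = ẑ; lever o_n−o_0 = (-1.4142,-1.4142,3.0000)
cross product → J_v[:, 0] = (1.4142,-1.4142,0.0000)
J_ω[:, 0] = z_0
entry J[1][0] = -1.4142

-1.414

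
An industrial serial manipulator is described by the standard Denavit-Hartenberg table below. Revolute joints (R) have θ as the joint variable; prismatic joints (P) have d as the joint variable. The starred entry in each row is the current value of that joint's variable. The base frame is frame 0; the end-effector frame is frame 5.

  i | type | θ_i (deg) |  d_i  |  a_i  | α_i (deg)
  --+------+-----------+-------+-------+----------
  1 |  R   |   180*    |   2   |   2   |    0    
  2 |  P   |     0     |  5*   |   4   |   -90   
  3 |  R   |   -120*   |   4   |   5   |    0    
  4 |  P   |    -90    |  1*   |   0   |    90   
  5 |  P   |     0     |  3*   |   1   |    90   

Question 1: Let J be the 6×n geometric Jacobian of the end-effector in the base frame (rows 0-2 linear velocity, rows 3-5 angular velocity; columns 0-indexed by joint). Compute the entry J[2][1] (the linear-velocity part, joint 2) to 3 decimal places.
1.000

prismatic axis z_1 = (0.0000,0.0000,1.0000)
J_v[:, 1] = z_1; J_ω[:, 1] = (0,0,0)
entry J[2][1] = 1.0000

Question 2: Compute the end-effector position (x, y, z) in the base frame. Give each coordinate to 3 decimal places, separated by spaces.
after link 1: o_1 = (-2.0000, 0.0000, 2.0000)
after link 2: o_2 = (-6.0000, 0.0000, 7.0000)
after link 3: o_3 = (-3.5000, -4.0000, 11.3301)
after link 4: o_4 = (-3.5000, -5.0000, 11.3301)
after link 5: o_5 = (-4.1340, -5.0000, 8.2321)

-4.134 -5.000 8.232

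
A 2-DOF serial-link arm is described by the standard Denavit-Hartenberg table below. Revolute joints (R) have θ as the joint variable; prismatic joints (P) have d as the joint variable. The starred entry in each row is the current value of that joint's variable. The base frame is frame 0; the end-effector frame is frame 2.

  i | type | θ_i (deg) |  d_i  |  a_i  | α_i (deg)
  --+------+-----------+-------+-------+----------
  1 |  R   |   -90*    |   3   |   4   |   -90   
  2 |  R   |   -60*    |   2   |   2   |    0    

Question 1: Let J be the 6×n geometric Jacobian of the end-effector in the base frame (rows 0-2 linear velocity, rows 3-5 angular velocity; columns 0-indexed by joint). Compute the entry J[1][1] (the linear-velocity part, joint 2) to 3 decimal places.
axis z_1 = (1.0000,0.0000,0.0000); lever o_n−o_1 = (2.0000,-1.0000,1.7321)
cross product → J_v[:, 1] = (0.0000,-1.7321,-1.0000)
J_ω[:, 1] = z_1
entry J[1][1] = -1.7321

-1.732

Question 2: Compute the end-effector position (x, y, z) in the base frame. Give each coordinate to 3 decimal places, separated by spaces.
2.000 -5.000 4.732

after link 1: o_1 = (0.0000, -4.0000, 3.0000)
after link 2: o_2 = (2.0000, -5.0000, 4.7321)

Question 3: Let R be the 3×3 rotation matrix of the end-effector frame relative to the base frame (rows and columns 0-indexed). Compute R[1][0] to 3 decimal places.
-0.500

End-effector x-axis (col 0 of R) = (-0.0000,-0.5000,0.8660)
R[1][0] = -0.5000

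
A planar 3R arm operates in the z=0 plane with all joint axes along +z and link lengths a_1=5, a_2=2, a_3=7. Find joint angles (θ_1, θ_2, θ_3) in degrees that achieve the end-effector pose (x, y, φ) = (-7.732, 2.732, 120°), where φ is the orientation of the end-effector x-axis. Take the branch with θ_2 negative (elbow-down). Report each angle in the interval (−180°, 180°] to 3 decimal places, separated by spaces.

-119.999 -90.000 -30.001

wrist centre = target − a_3·(cos φ, sin φ) = (-4.2320, -3.3302)
cos θ_2 = (28.9999−5²−2²)/(2·5·2) = -0.0000; θ_2 = -90.0003° (elbow-down)
β = atan2(-3.3302,-4.2320) = -141.8007°; ψ = atan2(-2.0000,5.0000) = -21.8014°
θ_1 = β − ψ = -119.9992°
θ_3 = φ − θ_1 − θ_2 = -30.0005° (wrapped to (-180°,180°])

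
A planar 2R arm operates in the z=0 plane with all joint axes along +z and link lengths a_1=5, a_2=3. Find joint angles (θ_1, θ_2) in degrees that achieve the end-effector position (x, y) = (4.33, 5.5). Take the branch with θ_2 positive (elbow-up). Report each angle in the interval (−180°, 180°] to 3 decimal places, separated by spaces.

30.000 60.002

cos θ_2 = (48.9989−5²−3²)/(2·5·3) = 0.5000; θ_2 = 60.0024° (elbow-up)
β = atan2(5.5000,4.3300) = 51.7876°; ψ = atan2(2.5981,6.4999) = 21.7876°
θ_1 = β − ψ = 30.0000°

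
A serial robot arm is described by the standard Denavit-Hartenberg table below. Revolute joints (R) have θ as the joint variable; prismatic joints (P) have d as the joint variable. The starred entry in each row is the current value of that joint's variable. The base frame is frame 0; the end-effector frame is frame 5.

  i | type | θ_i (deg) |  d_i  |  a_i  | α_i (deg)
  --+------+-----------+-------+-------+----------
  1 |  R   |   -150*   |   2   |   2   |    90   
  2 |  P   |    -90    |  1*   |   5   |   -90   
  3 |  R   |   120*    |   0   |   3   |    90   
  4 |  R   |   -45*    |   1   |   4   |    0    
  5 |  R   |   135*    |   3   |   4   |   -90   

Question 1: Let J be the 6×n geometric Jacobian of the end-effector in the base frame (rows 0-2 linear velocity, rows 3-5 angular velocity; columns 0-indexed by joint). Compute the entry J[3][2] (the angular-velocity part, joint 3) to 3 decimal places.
axis z_2 = (-0.8660,-0.5000,0.0000); lever o_n−o_2 = (2.5092,-6.6892,-0.5499)
cross product → J_v[:, 2] = (0.2749,-0.4762,7.0476)
J_ω[:, 2] = z_2
entry J[3][2] = -0.8660

-0.866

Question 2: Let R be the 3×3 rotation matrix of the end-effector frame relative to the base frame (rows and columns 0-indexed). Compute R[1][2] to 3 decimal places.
0.750

End-effector z-axis (col 2 of R) = (-0.4330,0.7500,-0.5000)
R[1][2] = 0.7500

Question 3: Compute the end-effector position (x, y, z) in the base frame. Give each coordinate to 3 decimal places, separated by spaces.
after link 1: o_1 = (-1.7321, -1.0000, 2.0000)
after link 2: o_2 = (-2.2321, -0.1340, -3.0000)
after link 3: o_3 = (-0.9330, -2.3840, -1.5000)
after link 4: o_4 = (2.9912, -3.5241, -0.9518)
after link 5: o_5 = (0.2771, -6.8231, -3.5499)

0.277 -6.823 -3.550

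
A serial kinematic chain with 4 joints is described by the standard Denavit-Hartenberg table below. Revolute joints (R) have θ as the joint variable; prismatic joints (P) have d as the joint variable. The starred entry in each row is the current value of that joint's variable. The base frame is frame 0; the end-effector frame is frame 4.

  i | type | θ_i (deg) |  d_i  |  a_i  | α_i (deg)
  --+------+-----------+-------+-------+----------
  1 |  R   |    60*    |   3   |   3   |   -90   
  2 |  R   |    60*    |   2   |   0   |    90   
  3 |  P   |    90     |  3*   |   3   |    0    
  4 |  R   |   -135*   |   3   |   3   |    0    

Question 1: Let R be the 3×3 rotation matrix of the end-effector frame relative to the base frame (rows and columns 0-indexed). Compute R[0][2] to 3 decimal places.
End-effector z-axis (col 2 of R) = (0.4330,0.7500,0.5000)
R[0][2] = 0.4330

0.433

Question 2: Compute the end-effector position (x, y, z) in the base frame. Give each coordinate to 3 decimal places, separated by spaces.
after link 1: o_1 = (1.5000, 2.5981, 3.0000)
after link 2: o_2 = (-0.2321, 3.5981, 3.0000)
after link 3: o_3 = (-1.5311, 7.3481, 4.5000)
after link 4: o_4 = (2.1354, 9.4560, 4.1629)

2.135 9.456 4.163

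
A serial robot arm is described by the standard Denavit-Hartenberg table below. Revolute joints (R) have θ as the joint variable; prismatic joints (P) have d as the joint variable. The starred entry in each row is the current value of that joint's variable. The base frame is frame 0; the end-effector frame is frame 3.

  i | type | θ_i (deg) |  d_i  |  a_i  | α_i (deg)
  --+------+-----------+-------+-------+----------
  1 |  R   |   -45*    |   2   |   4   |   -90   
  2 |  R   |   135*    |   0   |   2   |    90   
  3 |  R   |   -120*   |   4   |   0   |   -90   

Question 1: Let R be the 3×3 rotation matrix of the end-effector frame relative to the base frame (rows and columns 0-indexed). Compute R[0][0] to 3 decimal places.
End-effector x-axis (col 0 of R) = (-0.3624,-0.8624,0.3536)
R[0][0] = -0.3624

-0.362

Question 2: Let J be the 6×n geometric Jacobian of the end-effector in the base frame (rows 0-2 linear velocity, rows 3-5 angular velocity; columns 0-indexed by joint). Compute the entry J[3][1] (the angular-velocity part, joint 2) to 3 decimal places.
0.707

axis z_1 = (0.7071,0.7071,0.0000); lever o_n−o_1 = (1.0000,-1.0000,-4.2426)
cross product → J_v[:, 1] = (-3.0000,3.0000,-1.4142)
J_ω[:, 1] = z_1
entry J[3][1] = 0.7071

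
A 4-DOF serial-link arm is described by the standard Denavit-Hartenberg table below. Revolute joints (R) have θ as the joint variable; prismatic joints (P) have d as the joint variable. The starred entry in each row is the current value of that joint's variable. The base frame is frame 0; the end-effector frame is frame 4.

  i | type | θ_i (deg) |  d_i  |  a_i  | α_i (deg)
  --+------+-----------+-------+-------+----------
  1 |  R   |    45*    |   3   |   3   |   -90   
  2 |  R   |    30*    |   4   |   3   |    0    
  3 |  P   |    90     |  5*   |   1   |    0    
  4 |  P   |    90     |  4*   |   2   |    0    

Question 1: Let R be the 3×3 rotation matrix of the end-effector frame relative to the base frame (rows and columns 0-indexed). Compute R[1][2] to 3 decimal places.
End-effector z-axis (col 2 of R) = (-0.7071,0.7071,0.0000)
R[1][2] = 0.7071

0.707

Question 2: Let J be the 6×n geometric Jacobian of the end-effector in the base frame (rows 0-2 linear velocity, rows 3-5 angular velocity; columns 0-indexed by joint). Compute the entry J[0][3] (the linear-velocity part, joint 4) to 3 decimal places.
-0.707

prismatic axis z_3 = (-0.7071,0.7071,0.0000)
J_v[:, 3] = z_3; J_ω[:, 3] = (0,0,0)
entry J[0][3] = -0.7071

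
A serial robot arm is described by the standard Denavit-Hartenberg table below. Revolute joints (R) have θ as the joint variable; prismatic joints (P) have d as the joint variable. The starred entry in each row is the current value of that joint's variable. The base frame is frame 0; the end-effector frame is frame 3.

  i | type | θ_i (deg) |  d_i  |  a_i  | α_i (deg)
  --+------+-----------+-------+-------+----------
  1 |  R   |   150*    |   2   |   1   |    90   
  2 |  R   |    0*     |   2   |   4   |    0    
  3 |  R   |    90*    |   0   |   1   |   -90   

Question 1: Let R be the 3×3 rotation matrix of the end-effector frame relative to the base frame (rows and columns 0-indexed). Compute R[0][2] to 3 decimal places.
End-effector z-axis (col 2 of R) = (0.8660,-0.5000,0.0000)
R[0][2] = 0.8660

0.866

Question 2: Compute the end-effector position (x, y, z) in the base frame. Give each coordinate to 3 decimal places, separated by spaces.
-3.330 4.232 3.000

after link 1: o_1 = (-0.8660, 0.5000, 2.0000)
after link 2: o_2 = (-3.3301, 4.2321, 2.0000)
after link 3: o_3 = (-3.3301, 4.2321, 3.0000)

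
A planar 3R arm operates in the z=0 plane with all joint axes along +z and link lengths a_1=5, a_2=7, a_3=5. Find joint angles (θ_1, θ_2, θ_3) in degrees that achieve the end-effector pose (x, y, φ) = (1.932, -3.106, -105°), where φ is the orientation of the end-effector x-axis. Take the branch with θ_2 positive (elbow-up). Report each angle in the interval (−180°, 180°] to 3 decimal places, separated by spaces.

-78.767 149.999 -176.233

wrist centre = target − a_3·(cos φ, sin φ) = (3.2261, 1.7236)
cos θ_2 = (13.3786−5²−7²)/(2·5·7) = -0.8660; θ_2 = 149.9994° (elbow-up)
β = atan2(1.7236,3.2261) = 28.1146°; ψ = atan2(3.5001,-1.0621) = 106.8811°
θ_1 = β − ψ = -78.7666°
θ_3 = φ − θ_1 − θ_2 = -176.2328° (wrapped to (-180°,180°])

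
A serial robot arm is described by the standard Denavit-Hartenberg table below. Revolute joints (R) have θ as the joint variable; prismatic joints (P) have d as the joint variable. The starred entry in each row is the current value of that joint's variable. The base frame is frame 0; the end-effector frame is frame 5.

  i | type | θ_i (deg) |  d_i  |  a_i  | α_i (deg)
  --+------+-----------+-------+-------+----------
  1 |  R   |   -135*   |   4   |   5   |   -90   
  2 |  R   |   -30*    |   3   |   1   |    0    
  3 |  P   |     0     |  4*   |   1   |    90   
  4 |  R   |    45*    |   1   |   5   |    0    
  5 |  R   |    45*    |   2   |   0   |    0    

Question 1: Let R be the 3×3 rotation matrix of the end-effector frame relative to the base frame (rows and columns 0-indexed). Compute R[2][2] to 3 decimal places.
0.866

End-effector z-axis (col 2 of R) = (0.3536,0.3536,0.8660)
R[2][2] = 0.8660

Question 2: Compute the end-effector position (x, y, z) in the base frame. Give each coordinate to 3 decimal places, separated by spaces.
1.585 -13.314 9.366

after link 1: o_1 = (-3.5355, -3.5355, 4.0000)
after link 2: o_2 = (-2.0266, -6.2692, 4.5000)
after link 3: o_3 = (0.1895, -9.7100, 5.0000)
after link 4: o_4 = (0.8780, -14.0215, 7.6338)
after link 5: o_5 = (1.5851, -13.3144, 9.3658)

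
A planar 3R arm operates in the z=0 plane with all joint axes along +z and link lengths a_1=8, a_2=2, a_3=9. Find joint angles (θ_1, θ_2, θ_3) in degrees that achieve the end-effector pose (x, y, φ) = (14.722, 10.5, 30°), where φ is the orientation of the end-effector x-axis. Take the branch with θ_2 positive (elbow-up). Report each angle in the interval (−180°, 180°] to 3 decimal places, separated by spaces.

wrist centre = target − a_3·(cos φ, sin φ) = (6.9278, 6.0000)
cos θ_2 = (83.9940−8²−2²)/(2·8·2) = 0.4998; θ_2 = 60.0124° (elbow-up)
β = atan2(6.0000,6.9278) = 40.8952°; ψ = atan2(1.7323,8.9996) = 10.8952°
θ_1 = β − ψ = 30.0000°
θ_3 = φ − θ_1 − θ_2 = -60.0124° (wrapped to (-180°,180°])

30.000 60.012 -60.012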